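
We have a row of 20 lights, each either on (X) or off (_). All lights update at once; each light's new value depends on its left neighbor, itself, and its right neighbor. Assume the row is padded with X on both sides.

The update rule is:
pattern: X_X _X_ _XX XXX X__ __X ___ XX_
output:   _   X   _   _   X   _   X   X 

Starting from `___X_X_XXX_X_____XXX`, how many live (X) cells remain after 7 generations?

9

generation 1: XX_X_X___X_XXXXX____
generation 2: _X_X_XXX_X_____XXXX_
generation 3: _X_X___X_XXXXX____X_
generation 4: _X_XXX_X_____XXXX_X_
generation 5: _X___X_XXXXX____X_X_
generation 6: _XXX_X_____XXXX_X_X_
generation 7: ___X_XXXXX____X_X_X_
count of X: 9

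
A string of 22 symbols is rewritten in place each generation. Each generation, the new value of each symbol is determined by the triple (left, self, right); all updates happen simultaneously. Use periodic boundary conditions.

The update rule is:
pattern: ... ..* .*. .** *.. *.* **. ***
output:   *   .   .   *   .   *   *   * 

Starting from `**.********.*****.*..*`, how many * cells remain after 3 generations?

21

generation 1: ******************...*
generation 2: ******************.*.*
generation 3: *******************.**
count of *: 21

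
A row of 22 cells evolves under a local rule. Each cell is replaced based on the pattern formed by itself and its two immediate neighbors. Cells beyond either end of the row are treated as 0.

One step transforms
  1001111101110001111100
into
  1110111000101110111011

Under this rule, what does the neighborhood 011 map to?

At position 3 the neighborhood is 011; the next row has 0 there.

0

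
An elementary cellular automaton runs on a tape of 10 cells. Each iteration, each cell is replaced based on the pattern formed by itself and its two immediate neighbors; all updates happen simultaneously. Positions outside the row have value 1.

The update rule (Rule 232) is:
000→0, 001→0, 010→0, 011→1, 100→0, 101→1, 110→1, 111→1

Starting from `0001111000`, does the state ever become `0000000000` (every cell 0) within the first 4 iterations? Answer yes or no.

no

iteration 1: 0001111000  (fixed point — unchanged through iteration 4)
iteration 4 is 0001111000, still not uniform 0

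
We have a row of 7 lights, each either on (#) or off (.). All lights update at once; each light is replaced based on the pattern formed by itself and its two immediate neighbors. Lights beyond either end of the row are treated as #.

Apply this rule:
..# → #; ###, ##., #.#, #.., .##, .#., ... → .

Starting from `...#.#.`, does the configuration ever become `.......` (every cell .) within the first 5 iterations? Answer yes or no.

no

iteration 1: ..#....
iteration 2: .#....#
iteration 3: .....#.
iteration 4: ....#..
iteration 5: ...#..#
iteration 5 is ...#..#, still not uniform .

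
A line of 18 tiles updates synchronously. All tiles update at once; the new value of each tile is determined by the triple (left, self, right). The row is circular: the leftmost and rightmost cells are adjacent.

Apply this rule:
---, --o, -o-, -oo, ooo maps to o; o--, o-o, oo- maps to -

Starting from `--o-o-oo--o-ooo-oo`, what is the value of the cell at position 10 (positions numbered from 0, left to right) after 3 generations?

-

generation 1: -oo-o-o--oo-oo--o-
generation 2: oo--o-o-oo--o--oo-
generation 3: o--oo-o-o--oo-oo--
position 10 holds -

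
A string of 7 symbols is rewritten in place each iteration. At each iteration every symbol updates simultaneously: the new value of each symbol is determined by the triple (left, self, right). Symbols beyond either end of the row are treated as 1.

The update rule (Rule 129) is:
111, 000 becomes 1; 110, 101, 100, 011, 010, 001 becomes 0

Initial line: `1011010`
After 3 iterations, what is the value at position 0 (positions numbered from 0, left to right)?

0

iteration 1: 0000000
iteration 2: 0111110
iteration 3: 0011100
position 0 holds 0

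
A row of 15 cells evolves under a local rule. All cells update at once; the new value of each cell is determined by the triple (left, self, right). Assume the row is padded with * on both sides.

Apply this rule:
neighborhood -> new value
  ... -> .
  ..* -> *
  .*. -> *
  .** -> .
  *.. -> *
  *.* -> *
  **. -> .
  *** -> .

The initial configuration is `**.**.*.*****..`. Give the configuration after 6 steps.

step 1: ..*..***.....**
step 2: *****...*...*..
step 3: .....*.***.****
step 4: *...***...*....
step 5: .*.*...*.***..*
step 6: *****.***...**.

*****.***...**.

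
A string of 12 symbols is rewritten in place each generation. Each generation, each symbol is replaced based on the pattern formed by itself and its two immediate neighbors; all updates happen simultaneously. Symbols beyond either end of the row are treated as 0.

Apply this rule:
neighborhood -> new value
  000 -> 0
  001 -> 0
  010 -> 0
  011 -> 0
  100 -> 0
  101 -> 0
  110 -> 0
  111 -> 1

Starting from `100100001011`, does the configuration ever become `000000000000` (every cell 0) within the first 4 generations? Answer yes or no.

generation 1: 000000000000
all cells are 0 at generation 1

yes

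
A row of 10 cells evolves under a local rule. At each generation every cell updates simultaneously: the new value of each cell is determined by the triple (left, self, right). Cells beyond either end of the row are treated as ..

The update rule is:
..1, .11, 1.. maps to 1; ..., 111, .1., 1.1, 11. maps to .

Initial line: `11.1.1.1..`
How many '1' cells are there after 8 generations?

generation 1: 1.......1.
generation 2: .1.....1.1
generation 3: 1.1...1...
generation 4: ...1.1.1..
generation 5: ..1.....1.
generation 6: .1.1...1.1
generation 7: 1...1.1...
generation 8: .1.1...1..
count of 1: 3

3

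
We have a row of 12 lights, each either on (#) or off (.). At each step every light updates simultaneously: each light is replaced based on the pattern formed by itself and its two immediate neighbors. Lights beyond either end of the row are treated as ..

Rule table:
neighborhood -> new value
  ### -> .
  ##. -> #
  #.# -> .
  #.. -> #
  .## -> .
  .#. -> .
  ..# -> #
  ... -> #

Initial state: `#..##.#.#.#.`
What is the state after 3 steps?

...##.....##

step 1: .##.#......#
step 2: #.#..######.
step 3: ...##.....##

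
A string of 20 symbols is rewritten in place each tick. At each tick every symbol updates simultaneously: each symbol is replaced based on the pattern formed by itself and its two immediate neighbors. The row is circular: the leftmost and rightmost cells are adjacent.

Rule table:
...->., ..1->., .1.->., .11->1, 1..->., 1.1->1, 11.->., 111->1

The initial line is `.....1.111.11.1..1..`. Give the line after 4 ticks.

.......11.1.........

......111.11.1......
......11.11.1.......
......1.11.1........
.......11.1.........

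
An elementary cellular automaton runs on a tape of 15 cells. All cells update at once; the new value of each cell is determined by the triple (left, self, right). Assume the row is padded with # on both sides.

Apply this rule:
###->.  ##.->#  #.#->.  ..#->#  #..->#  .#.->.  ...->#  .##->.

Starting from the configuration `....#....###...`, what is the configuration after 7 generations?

..####..#######

####.####..####
...#....###....
###.####..#####
..#....###.....
##.####..######
.#....###......
..####..#######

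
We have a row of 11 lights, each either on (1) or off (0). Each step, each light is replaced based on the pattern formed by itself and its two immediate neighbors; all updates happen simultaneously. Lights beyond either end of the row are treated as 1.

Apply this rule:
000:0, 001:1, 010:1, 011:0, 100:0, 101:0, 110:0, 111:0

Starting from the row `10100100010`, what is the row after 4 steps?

00000100010

00101100110
01100001000
00000011001
00000100010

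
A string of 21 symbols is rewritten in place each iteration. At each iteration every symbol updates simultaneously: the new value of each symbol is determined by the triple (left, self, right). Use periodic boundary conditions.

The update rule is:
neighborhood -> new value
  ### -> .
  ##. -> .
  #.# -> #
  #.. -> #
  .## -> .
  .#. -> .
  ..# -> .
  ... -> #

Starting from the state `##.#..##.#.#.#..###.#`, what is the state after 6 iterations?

.#..#..#..#..#.#..##.

iteration 1: ..#.#...#.#.#.#....#.
iteration 2: #..#.##..#.#.#.###..#
iteration 3: .#..#..#..#.#.#...#..
iteration 4: ..#..#..#..#.#.##..##
iteration 5: #..#..#..#..#.#..#...
iteration 6: .#..#..#..#..#.#..##.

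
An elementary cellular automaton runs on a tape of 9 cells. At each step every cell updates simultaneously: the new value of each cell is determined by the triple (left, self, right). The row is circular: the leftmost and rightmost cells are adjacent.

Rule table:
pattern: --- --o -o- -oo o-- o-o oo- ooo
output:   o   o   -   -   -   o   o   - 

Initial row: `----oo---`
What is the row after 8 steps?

oooo-o-oo
---oo-o--
ooo-oo--o
--oo-o-o-
oo-oo-o--
-oo-oo--o
o-oo-o-o-
-o-oo-o-o

-o-oo-o-o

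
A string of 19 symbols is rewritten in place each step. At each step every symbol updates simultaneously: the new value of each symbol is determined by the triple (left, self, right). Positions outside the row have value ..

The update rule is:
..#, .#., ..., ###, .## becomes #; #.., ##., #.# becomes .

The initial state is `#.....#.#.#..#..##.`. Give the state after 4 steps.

#.##..##..#.#.#..#.

#.#####.#.#.##.##..
#.####..#.#.#..#..#
#.###..##.#.#.##.##
#.##..##..#.#.#..#.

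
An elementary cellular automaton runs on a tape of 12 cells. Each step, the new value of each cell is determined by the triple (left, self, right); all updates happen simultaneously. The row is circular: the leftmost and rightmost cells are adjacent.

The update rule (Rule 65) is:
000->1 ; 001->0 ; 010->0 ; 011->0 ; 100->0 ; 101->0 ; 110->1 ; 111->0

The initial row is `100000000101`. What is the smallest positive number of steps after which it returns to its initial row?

101111110000
000000010110
111111000010
000001011000
111100001011
000101100000
110000101111
010110000000
000010111111
011000000001
001011111100
100000000101

12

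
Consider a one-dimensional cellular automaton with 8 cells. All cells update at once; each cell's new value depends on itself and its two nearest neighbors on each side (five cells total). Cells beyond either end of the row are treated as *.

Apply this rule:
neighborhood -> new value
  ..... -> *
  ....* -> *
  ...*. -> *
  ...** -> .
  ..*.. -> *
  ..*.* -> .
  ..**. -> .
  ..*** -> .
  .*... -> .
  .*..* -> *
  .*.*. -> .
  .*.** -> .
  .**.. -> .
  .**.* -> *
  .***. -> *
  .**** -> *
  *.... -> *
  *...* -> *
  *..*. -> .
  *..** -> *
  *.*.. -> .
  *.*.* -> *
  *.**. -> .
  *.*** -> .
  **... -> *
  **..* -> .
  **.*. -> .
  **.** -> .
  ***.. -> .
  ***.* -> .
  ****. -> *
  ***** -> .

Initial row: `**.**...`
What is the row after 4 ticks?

tick 1: *....**.
tick 2: .***..*.
tick 3: ..*.....
tick 4: ..*.***.

..*.***.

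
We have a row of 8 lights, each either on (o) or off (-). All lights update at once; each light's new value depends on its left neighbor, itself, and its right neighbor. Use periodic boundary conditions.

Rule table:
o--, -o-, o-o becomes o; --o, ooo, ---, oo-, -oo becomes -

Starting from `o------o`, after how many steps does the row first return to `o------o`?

-o------
-oo-----
---o----
---oo---
-----o--
-----oo-
-------o
o------o

8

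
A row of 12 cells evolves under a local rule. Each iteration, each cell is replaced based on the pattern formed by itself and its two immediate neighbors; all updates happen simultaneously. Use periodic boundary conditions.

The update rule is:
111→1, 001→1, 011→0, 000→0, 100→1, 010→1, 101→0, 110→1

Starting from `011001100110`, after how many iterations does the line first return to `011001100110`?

4

101110111011
100110011001
111011101110
011001100110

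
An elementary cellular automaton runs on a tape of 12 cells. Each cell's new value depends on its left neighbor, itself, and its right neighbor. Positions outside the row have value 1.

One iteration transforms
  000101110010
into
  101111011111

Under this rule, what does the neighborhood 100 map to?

1

At position 0 the neighborhood is 100; the next row has 1 there.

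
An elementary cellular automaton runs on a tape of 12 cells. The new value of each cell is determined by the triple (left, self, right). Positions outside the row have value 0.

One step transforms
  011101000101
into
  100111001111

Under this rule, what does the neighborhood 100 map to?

0

At position 6 the neighborhood is 100; the next row has 0 there.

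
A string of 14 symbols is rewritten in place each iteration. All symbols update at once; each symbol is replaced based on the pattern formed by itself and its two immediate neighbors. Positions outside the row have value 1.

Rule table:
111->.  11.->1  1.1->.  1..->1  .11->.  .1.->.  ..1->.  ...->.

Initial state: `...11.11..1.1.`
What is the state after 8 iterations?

1...1..11.....
11...1..11....
.11...1..11...
..11...1..11..
1..11...1..11.
11..11...1..1.
.11..11...1...
..11..11...1..

..11..11...1..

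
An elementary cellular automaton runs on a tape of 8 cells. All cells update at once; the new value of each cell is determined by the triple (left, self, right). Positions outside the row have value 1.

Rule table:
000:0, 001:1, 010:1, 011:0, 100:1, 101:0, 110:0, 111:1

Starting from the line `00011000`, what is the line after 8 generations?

generation 1: 10100101
generation 2: 00111100
generation 3: 11011011
generation 4: 10000001
generation 5: 01000010
generation 6: 01100110
generation 7: 00011000  (repeats generation 0; period 7)
generation 8: 10100101

10100101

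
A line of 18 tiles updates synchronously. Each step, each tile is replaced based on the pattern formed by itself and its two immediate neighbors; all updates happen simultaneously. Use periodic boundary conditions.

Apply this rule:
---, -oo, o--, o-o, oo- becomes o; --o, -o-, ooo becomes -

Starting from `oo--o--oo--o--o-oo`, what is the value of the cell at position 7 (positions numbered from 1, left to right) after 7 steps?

-

-oo--o-ooo--o--oo-
-ooo--oo-oo--o-ooo
oo-oo-oooooo--oo-o
-oooooo----oo-oooo
oo----oooo-oooo--o
-oooo-o--ooo--oo-o
oo--oo-o-o-oo-ooo-
position 7 holds -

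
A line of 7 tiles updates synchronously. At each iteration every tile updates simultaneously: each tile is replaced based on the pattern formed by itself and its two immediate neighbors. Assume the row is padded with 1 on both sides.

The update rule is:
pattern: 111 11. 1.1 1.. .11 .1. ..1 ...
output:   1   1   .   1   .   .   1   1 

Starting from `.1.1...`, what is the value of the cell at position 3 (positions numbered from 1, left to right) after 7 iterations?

....111
1111.11
1111..1
111111.
111111.  (fixed point — unchanged through iteration 7)
position 3 holds 1

1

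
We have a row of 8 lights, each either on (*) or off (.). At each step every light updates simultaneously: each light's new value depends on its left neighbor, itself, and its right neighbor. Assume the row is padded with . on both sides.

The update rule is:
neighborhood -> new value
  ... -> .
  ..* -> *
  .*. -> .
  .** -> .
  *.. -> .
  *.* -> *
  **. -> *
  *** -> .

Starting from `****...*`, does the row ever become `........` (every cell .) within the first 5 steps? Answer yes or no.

...*..*.
..*..*..
.*..*...
*..*....
..*.....
step 5 is ..*....., still not uniform .

no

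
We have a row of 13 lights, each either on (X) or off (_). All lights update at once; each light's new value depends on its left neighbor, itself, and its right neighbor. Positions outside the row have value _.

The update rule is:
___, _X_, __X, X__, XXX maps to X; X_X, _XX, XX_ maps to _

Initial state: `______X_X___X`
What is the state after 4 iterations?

X__X___X__X_X

XXXXXXX_XXXXX
_XXXXX___XXX_
X_XXX_XXX_X_X
X__X___X__X_X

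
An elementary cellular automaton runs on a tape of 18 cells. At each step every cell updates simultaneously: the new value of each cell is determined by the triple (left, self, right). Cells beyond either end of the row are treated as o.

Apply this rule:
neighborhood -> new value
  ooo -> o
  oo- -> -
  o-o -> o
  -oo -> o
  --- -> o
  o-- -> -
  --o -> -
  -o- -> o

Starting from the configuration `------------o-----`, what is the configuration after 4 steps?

oooooooo-ooooo-ooo

-oooooooooo-o-ooo-
oooooooooo-ooooo-o
ooooooooo-ooooo-oo
oooooooo-ooooo-ooo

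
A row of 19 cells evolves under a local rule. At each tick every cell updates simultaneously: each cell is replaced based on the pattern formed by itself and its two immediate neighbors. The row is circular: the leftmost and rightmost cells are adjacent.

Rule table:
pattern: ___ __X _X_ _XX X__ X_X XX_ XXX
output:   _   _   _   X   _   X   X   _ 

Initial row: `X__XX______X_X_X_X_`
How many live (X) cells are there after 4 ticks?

3

tick 1: ___XX_______X_X_X_X
tick 2: ___XX________X_X_X_
tick 3: ___XX_________X_X__
tick 4: ___XX__________X___
count of X: 3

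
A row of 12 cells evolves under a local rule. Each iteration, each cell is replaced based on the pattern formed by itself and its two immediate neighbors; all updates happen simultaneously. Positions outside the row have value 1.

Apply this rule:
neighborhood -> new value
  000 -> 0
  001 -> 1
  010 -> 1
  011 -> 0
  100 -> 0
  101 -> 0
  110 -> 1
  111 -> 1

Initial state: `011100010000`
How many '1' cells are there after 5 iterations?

001100110001
010101010010
010101010110
010101010010  (repeats iteration 2; period 2)
iteration 5: 010101010110
count of 1: 6

6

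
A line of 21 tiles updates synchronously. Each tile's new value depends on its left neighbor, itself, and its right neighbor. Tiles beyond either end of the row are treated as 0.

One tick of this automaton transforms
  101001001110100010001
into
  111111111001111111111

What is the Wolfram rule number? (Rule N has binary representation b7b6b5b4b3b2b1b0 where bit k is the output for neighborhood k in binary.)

position 9: 111 → 0  (bit 7 = 0)
position 10: 110 → 0  (bit 6 = 0)
position 1: 101 → 1  (bit 5 = 1)
position 3: 100 → 1  (bit 4 = 1)
position 8: 011 → 1  (bit 3 = 1)
position 0: 010 → 1  (bit 2 = 1)
position 4: 001 → 1  (bit 1 = 1)
position 14: 000 → 1  (bit 0 = 1)
bits b7..b0 = 00111111 = 63

63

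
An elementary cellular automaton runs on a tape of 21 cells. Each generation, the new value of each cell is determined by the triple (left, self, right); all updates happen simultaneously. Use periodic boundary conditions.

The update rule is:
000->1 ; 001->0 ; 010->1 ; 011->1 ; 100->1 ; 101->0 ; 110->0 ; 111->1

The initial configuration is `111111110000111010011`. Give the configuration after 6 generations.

110010101010101010011

111111101110110011011
111111001100101010011
111110101010101011011
111100101010101010011
111010101010101011011
110010101010101010011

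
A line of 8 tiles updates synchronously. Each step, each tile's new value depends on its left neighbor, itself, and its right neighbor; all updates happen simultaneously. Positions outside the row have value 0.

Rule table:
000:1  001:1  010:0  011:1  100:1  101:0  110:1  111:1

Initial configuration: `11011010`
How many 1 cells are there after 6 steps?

7

step 1: 11011001
step 2: 11011110
step 3: 11011111
step 4: 11011111  (fixed point — unchanged through step 6)
count of 1: 7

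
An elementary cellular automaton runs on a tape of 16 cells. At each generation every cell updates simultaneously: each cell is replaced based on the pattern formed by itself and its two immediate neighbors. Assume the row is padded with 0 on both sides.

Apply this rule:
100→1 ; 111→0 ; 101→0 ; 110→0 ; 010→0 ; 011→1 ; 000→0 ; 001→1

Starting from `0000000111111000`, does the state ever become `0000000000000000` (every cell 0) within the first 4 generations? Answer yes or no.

no

0000001100000100
0000011010001010
0000110001010001
0001101010001010
generation 4 is 0001101010001010, still not uniform 0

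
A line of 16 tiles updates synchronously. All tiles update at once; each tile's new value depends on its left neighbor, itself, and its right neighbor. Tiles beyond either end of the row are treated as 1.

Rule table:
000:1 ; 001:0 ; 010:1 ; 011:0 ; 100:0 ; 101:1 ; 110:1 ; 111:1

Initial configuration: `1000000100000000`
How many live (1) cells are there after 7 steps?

14

1011110101111110
1101111110111111
1110111111011111
1111011111101111
1111101111110111
1111110111111011
1111111011111101
count of 1: 14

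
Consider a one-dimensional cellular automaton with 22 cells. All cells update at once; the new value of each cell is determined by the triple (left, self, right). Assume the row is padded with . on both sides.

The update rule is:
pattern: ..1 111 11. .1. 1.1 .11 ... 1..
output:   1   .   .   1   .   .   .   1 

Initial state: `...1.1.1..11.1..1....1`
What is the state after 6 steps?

..11.1.111...11111..11
.1...1....1.1.....11..
111.111..11.11...1..1.
.......11.....1.111111
......1..1...11.......
.....111111.1..1......

.....111111.1..1......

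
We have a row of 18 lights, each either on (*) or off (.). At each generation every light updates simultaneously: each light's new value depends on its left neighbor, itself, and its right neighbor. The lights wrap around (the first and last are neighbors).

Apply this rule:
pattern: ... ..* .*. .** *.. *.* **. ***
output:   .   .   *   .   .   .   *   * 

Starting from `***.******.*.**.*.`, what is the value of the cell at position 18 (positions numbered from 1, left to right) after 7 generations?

.

.**..*****.*..*.*.
..*...****.*..*.*.
..*....***.*..*.*.
..*.....**.*..*.*.
..*......*.*..*.*.
..*......*.*..*.*.  (fixed point — unchanged through generation 7)
position 18 holds .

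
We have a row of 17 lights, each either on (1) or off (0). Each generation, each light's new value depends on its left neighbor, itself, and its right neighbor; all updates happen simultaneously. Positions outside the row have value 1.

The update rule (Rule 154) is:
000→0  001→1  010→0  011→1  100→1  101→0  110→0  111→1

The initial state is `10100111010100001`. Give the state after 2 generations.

10111101000101111

generation 1: 00011110000010011
generation 2: 10111101000101111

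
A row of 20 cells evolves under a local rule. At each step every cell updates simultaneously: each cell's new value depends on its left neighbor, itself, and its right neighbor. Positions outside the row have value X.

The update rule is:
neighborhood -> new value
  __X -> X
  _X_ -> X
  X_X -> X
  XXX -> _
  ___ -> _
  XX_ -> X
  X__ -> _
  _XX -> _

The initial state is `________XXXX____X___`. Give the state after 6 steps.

__XX_______XX_____X_

_______X___X___XX__X
______XX__XX__X_X_X_
_____X_X_X_X_XXXXXXX
____XXXXXXXXX_______
___X________X______X
__XX_______XX_____X_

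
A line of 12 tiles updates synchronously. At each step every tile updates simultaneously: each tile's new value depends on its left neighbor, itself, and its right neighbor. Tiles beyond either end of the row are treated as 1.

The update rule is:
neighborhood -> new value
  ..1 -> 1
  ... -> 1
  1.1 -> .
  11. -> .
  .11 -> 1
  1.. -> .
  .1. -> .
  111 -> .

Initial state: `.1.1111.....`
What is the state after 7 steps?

step 1: ...1....1111
step 2: .11..1111...
step 3: .1..11....11
step 4: ...11..1111.
step 5: .111..11....
step 6: .1...11..111
step 7: ...111..11..

...111..11..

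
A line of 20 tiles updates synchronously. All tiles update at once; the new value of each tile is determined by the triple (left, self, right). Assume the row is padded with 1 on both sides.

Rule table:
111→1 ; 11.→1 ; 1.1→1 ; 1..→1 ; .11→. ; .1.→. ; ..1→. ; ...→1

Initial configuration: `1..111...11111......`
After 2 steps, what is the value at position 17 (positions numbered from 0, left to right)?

step 1: 11..1111..111111111.
step 2: 111..1111..111111111
position 17 holds 1

1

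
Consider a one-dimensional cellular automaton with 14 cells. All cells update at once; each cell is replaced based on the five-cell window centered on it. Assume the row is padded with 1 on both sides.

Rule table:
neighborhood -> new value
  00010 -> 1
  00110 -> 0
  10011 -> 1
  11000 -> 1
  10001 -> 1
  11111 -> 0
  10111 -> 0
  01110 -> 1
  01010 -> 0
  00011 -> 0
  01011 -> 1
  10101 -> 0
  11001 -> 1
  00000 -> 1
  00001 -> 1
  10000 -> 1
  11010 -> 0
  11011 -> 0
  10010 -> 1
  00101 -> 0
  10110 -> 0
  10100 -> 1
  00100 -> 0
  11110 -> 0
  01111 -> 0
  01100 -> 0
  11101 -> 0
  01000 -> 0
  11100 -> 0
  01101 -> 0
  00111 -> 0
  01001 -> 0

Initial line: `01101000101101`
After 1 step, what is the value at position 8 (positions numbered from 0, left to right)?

0

00001011010000
position 8 holds 0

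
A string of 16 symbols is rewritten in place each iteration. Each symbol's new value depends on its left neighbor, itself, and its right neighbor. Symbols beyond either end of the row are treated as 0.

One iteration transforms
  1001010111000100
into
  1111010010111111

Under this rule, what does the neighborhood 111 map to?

At position 8 the neighborhood is 111; the next row has 1 there.

1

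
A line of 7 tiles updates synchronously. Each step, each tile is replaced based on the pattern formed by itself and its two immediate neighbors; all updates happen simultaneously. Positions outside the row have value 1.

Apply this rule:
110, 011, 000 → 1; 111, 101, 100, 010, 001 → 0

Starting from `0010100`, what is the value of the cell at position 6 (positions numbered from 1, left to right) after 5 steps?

0000000
0111110
0100010
0001000
0100010
position 6 holds 1

1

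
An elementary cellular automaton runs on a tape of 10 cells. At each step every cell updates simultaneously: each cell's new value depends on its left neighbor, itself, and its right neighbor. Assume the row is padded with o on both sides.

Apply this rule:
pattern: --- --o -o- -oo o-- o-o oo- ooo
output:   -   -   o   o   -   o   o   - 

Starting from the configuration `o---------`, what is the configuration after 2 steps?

step 1: o---------  (fixed point — unchanged through step 2)

o---------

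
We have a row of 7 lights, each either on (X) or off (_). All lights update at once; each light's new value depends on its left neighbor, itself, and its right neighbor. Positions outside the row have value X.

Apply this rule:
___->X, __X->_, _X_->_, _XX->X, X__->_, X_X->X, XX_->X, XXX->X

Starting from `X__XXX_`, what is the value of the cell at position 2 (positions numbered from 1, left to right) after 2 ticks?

X__XXXX
X__XXXX
position 2 holds _

_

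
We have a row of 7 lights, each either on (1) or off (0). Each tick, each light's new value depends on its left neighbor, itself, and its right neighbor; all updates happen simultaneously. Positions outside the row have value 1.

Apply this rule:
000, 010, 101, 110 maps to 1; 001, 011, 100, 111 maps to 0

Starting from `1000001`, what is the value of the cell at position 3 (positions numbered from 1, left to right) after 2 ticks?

0

tick 1: 1011100
tick 2: 1100100
position 3 holds 0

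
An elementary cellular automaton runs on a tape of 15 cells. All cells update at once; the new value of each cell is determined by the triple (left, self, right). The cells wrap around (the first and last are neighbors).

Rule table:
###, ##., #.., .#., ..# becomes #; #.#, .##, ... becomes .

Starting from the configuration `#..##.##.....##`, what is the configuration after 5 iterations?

##.##..#####..#

###.#..##...#.#
###.###.##.##..
.##..##..#..###
..###.######.##
##.##..#####..#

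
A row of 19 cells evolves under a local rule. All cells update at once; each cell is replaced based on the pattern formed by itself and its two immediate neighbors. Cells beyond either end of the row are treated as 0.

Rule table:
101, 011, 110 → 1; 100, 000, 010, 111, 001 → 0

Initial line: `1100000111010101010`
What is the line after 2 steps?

step 1: 1100000101101010100
step 2: 1100000011110101000

1100000011110101000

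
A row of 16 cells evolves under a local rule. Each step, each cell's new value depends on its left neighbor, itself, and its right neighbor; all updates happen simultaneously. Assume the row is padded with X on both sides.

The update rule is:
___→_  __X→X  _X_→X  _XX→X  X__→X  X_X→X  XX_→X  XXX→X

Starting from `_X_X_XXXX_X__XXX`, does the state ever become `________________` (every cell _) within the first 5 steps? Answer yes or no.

XXXXXXXXXXXXXXXX
XXXXXXXXXXXXXXXX  (fixed point — unchanged through step 5)
step 5 is XXXXXXXXXXXXXXXX, still not uniform _

no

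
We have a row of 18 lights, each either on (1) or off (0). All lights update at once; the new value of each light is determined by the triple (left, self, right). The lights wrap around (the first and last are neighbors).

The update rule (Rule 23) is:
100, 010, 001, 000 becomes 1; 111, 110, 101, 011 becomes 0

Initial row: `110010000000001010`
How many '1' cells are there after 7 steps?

step 1: 001111111111111010
step 2: 110000000000000011
step 3: 001111111111111100
step 4: 110000000000000011  (repeats step 2; period 2)
step 7: 001111111111111100
count of 1: 14

14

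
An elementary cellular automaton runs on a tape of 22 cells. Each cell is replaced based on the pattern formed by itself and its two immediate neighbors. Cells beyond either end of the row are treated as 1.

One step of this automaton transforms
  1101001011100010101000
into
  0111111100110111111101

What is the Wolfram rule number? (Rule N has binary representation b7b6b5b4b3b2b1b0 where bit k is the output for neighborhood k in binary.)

118

position 0: 111 → 0  (bit 7 = 0)
position 1: 110 → 1  (bit 6 = 1)
position 2: 101 → 1  (bit 5 = 1)
position 4: 100 → 1  (bit 4 = 1)
position 8: 011 → 0  (bit 3 = 0)
position 3: 010 → 1  (bit 2 = 1)
position 5: 001 → 1  (bit 1 = 1)
position 12: 000 → 0  (bit 0 = 0)
bits b7..b0 = 01110110 = 118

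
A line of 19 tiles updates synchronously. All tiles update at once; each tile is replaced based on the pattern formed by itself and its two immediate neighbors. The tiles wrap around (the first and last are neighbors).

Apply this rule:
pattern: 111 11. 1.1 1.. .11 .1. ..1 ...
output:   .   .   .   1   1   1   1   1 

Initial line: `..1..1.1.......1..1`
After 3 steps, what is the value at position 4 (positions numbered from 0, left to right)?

step 1: 111111.111111111111
step 2: .......1...........
step 3: 1111111111111111111
position 4 holds 1

1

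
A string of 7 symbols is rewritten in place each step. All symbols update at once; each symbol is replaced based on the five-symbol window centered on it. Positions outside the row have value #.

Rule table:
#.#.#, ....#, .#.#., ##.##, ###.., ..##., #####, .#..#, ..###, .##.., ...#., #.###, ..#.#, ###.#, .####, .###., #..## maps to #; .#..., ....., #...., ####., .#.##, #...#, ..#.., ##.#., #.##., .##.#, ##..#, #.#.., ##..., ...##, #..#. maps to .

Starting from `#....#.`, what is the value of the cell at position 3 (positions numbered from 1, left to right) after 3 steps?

step 1: #..###.
step 2: #.#####
step 3: #######
position 3 holds #

#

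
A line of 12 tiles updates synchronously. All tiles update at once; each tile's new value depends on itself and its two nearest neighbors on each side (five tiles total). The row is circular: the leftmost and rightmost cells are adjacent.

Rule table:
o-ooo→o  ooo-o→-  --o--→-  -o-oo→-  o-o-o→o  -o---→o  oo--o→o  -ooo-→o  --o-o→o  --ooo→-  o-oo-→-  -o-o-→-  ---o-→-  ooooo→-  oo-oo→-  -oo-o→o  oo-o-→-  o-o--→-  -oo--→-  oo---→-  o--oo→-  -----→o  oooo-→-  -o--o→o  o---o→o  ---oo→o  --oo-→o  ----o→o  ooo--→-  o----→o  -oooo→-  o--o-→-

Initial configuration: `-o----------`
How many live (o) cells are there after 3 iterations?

--oooooooooo
o-----------
-oooooooooo-
count of o: 10

10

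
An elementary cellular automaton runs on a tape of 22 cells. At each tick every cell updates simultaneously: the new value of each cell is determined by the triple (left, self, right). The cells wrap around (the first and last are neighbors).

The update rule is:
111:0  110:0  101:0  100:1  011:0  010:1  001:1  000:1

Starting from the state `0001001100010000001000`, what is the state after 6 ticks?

0000001100000000000000

tick 1: 1111110011111111111111
tick 2: 0000001100000000000000
tick 3: 1111110011111111111111  (repeats tick 1; period 2)
tick 6: 0000001100000000000000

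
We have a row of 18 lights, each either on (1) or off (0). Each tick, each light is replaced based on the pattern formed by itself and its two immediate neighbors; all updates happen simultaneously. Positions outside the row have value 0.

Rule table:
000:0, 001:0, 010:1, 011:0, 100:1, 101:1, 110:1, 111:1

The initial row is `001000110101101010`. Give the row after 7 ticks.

tick 1: 001100011110111111
tick 2: 000110001111011111
tick 3: 000011000111101111
tick 4: 000001100011110111
tick 5: 000000110001111011
tick 6: 000000011000111101
tick 7: 000000001100011111

000000001100011111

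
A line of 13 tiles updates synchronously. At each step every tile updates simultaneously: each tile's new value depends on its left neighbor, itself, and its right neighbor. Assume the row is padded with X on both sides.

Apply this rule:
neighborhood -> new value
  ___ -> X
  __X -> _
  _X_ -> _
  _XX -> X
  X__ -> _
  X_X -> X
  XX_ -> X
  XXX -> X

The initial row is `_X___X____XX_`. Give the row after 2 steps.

X____X_XXXXXX

X__X___XX_XXX
X____X_XXXXXX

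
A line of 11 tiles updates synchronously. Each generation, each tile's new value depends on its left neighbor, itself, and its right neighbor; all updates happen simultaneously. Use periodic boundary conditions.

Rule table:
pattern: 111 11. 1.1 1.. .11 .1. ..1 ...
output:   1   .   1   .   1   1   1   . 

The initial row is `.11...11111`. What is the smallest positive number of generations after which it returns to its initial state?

generation 1: 11...11111.
generation 2: 1...11111.1
generation 3: ...11111.11
generation 4: ..11111.11.
generation 5: .11111.11..
generation 6: 11111.11...
generation 7: 1111.11...1
generation 8: 111.11...11
generation 9: 11.11...111
generation 10: 1.11...1111
generation 11: .11...11111

11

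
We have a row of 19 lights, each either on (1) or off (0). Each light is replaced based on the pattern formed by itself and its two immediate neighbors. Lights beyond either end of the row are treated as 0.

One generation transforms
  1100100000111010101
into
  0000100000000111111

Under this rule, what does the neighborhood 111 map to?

At position 11 the neighborhood is 111; the next row has 0 there.

0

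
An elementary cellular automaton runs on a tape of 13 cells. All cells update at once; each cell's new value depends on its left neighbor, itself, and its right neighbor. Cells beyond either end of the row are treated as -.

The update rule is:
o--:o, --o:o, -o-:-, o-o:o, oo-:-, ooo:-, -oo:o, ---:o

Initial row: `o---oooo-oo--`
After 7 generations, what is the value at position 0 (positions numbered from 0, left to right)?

-

-oooo---oo-oo
oo---oooo-oo-
o-oooo---oo-o
-oo---oooo-o-
oo-oooo---o-o
o-oo---ooo-o-
-oo-oooo--o-o
position 0 holds -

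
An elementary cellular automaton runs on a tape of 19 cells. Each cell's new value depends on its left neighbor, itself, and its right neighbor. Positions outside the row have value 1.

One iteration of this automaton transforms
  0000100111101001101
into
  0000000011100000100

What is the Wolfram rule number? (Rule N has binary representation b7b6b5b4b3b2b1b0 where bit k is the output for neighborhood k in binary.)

192

position 8: 111 → 1  (bit 7 = 1)
position 10: 110 → 1  (bit 6 = 1)
position 11: 101 → 0  (bit 5 = 0)
position 0: 100 → 0  (bit 4 = 0)
position 7: 011 → 0  (bit 3 = 0)
position 4: 010 → 0  (bit 2 = 0)
position 3: 001 → 0  (bit 1 = 0)
position 1: 000 → 0  (bit 0 = 0)
bits b7..b0 = 11000000 = 192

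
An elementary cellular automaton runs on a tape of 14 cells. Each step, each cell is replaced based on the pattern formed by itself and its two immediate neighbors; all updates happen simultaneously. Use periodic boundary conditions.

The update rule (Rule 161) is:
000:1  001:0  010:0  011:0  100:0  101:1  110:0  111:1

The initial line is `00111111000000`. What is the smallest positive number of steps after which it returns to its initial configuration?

10011110011111
00001100001111
01100001100110
00001100000000
11100001111111
11001100111111
10000000011111
00111111001111
00011110000110
11001100110000
00000000000110
11111111110000
01111111100110
00111111000000

14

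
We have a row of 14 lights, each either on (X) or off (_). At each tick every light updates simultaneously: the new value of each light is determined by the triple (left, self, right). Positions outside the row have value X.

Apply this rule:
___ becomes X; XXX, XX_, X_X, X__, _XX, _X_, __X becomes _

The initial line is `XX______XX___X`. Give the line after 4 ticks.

___XXXX____X__
_X______XX____
___XXXX____XX_
_X______XX____

_X______XX____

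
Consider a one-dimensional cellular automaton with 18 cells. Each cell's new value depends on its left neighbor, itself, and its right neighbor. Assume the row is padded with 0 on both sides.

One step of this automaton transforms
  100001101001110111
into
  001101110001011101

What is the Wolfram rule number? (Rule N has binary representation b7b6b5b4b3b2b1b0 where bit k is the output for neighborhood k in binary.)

105

position 12: 111 → 0  (bit 7 = 0)
position 6: 110 → 1  (bit 6 = 1)
position 7: 101 → 1  (bit 5 = 1)
position 1: 100 → 0  (bit 4 = 0)
position 5: 011 → 1  (bit 3 = 1)
position 0: 010 → 0  (bit 2 = 0)
position 4: 001 → 0  (bit 1 = 0)
position 2: 000 → 1  (bit 0 = 1)
bits b7..b0 = 01101001 = 105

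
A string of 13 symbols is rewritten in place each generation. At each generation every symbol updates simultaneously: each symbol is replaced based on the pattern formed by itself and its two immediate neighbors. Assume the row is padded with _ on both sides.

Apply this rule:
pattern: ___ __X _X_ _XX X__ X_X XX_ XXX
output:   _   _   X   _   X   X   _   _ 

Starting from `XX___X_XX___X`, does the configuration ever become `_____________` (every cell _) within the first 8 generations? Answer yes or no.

generation 1: __X__XX__X__X
generation 2: __XX___X_XX_X
generation 3: ____X__XX__XX
generation 4: ____XX___X___
generation 5: ______X__XX__
generation 6: ______XX___X_
generation 7: ________X__XX
generation 8: ________XX___
generation 8 is ________XX___, still not uniform _

no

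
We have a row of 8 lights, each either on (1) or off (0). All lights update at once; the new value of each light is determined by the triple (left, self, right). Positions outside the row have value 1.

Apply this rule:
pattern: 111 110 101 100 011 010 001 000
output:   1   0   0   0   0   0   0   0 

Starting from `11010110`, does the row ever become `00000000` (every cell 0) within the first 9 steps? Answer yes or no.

step 1: 10000000
step 2: 00000000
all cells are 0 at step 2

yes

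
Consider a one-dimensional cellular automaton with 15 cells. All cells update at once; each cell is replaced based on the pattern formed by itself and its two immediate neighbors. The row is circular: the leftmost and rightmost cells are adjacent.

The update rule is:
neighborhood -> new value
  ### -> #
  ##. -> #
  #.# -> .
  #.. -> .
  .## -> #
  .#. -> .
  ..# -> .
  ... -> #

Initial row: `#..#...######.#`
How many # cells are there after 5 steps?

step 1: #....#.######.#
step 2: #.##...######.#
step 3: #.##.#.######.#
step 4: #.##...######.#  (repeats step 2; period 2)
step 5: #.##.#.######.#
count of #: 11

11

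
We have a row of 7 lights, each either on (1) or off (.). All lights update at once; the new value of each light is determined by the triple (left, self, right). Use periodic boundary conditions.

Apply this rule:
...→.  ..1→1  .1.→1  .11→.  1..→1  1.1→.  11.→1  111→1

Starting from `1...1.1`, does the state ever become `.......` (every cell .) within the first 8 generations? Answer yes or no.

11.11..
.1..111
.111.11
..11..1
11.1111
11..111
1111.11
1111..1
generation 8 is 1111..1, still not uniform .

no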